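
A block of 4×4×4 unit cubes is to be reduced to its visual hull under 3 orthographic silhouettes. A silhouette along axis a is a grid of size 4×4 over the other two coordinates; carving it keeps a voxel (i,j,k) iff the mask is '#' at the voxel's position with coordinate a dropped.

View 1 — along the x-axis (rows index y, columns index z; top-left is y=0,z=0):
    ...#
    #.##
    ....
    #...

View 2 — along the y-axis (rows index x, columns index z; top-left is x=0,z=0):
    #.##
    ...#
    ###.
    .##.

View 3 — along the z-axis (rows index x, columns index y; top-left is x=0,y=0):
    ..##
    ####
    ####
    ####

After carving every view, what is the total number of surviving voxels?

start: 4×4×4 = 64 voxels
after view 1 [x-axis, 5 of 16 cells solid] → remaining = 20
after view 2 [y-axis, 9 of 16 cells solid] → remaining = 11
after view 3 [z-axis, 14 of 16 cells solid] → remaining = 7

|visual hull| = 7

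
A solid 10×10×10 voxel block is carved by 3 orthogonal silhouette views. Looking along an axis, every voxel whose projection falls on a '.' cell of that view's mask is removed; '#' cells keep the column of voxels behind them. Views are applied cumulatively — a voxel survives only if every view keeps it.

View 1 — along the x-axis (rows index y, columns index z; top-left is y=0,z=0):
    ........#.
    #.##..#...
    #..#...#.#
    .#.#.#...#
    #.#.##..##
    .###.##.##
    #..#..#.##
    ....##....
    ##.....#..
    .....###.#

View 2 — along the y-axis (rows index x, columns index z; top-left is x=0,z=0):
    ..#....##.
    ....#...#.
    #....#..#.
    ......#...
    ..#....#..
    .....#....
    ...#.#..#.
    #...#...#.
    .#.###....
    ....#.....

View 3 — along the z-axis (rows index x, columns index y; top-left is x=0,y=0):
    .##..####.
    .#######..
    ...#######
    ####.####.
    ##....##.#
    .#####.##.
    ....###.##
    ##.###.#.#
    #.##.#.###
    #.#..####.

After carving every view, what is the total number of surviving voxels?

initial block: 10^3 = 1000
  1. axis=0 (YZ plane), |mask|=40  ⇒  voxels=400
  2. axis=1 (XZ plane), |mask|=23  ⇒  voxels=87
  3. axis=2 (XY plane), |mask|=65  ⇒  voxels=58

remaining voxels: 58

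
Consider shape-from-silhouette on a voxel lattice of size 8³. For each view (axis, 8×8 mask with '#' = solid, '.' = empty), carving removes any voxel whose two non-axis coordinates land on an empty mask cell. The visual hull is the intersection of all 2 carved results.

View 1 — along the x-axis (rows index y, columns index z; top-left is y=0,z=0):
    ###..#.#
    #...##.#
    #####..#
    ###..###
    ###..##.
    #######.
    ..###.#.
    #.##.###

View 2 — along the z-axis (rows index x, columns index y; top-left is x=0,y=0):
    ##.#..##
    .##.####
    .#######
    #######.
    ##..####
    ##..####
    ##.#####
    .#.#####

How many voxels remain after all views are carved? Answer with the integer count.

voxel count = 263

initial block: 8^3 = 512
  1. axis=0 (YZ plane), |mask|=43  ⇒  voxels=344
  2. axis=2 (XY plane), |mask|=50  ⇒  voxels=263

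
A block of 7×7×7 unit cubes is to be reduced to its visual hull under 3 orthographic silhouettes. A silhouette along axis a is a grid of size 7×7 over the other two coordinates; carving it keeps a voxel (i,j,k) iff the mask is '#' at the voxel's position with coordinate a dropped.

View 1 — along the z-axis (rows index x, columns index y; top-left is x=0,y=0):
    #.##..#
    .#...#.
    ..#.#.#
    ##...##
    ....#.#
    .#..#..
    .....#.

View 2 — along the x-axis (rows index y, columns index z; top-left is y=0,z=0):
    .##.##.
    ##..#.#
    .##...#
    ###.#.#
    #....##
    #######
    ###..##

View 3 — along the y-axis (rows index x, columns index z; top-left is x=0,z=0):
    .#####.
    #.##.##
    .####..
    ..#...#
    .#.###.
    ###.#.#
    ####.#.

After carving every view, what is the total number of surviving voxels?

full grid |V| = 343
after view 1 [z-axis, 18 of 49 cells solid] → remaining = 126
after view 2 [x-axis, 31 of 49 cells solid] → remaining = 81
after view 3 [y-axis, 30 of 49 cells solid] → remaining = 43

|visual hull| = 43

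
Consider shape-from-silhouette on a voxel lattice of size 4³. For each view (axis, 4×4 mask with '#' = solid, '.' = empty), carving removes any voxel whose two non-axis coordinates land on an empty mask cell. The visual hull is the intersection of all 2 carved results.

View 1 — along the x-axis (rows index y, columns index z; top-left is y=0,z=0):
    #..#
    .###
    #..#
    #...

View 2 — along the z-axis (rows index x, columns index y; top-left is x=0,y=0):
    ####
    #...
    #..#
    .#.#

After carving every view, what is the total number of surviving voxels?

start: 4×4×4 = 64 voxels
  1. axis=0 (YZ plane), |mask|=8  ⇒  voxels=32
  2. axis=2 (XY plane), |mask|=9  ⇒  voxels=17

remaining voxels: 17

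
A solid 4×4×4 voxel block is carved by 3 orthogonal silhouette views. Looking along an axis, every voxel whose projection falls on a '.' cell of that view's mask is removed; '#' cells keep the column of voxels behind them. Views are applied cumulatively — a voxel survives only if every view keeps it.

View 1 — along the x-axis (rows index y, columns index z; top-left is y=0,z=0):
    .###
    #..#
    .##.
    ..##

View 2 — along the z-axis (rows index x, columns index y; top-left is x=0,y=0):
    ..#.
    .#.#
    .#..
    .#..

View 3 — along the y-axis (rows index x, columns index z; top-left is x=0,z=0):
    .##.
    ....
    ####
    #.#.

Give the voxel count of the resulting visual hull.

initial block: 4^3 = 64
[1] x-view keeps 9 columns → grid now 36
[2] z-view keeps 5 columns → grid now 10
[3] y-view keeps 8 columns → grid now 5

|visual hull| = 5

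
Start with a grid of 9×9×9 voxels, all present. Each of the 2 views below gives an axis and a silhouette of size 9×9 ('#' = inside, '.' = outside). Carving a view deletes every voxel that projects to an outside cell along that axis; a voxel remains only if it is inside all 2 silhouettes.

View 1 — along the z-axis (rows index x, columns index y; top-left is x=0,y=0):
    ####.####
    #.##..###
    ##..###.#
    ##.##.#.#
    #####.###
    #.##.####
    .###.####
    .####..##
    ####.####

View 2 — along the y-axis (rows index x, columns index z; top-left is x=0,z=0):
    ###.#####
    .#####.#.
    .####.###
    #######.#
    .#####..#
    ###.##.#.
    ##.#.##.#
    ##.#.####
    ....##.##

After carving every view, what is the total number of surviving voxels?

start: 9×9×9 = 729 voxels
[1] z-view keeps 62 columns → grid now 558
[2] y-view keeps 58 columns → grid now 396

remaining voxels: 396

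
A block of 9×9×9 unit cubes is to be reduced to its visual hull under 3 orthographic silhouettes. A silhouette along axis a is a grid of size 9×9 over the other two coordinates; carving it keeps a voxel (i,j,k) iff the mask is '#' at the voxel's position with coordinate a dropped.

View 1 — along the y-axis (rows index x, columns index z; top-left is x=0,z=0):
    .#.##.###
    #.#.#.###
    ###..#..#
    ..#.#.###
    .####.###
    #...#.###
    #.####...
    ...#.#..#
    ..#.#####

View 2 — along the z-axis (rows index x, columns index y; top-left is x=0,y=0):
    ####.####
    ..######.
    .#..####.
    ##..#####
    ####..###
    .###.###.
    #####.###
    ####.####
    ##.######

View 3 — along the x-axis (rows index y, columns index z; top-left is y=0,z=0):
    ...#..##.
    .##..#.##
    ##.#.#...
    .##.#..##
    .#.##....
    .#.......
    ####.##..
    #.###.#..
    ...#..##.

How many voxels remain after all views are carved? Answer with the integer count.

voxel count = 144

full grid |V| = 729
carve view 1 (along y, XZ-mask fill 48/81): 432 voxels remain
carve view 2 (along z, XY-mask fill 63/81): 335 voxels remain
carve view 3 (along x, YZ-mask fill 35/81): 144 voxels remain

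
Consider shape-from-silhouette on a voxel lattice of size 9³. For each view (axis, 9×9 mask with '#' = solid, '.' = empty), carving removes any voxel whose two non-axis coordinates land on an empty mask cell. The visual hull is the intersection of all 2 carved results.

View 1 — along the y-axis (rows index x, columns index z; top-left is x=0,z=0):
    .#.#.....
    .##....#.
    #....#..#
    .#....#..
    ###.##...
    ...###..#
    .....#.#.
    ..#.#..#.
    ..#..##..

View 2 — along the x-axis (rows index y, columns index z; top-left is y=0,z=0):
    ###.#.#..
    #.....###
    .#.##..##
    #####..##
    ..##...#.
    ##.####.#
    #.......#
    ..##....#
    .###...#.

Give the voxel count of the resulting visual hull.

initial block: 9^3 = 729
V1 y: intersect with XZ mask (27 set) -- 243 left
V2 x: intersect with YZ mask (40 set) -- 112 left

112 voxels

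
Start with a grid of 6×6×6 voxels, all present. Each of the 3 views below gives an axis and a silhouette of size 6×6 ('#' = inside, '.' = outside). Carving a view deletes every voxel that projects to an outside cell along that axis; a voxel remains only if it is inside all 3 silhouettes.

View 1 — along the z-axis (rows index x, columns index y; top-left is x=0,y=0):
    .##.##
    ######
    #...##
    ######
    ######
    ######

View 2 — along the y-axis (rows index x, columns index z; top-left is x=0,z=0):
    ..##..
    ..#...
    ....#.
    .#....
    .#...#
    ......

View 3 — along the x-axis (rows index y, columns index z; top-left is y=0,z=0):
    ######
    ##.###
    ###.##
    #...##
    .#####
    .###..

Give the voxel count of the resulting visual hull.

start: 6×6×6 = 216 voxels
[1] z-view keeps 31 columns → grid now 186
[2] y-view keeps 7 columns → grid now 35
[3] x-view keeps 27 columns → grid now 27

|visual hull| = 27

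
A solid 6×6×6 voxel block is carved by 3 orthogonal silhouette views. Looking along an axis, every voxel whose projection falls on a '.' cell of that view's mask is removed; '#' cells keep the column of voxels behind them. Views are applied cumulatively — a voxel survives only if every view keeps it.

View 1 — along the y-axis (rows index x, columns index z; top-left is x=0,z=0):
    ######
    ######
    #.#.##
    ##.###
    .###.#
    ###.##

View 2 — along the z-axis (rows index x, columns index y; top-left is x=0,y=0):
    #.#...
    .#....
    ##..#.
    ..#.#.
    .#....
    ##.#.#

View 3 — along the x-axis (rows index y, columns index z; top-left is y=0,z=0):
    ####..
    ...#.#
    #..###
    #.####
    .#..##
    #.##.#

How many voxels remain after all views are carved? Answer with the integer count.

start: 6×6×6 = 216 voxels
carve view 1 (along y, XZ-mask fill 30/36): 180 voxels remain
carve view 2 (along z, XY-mask fill 13/36): 64 voxels remain
carve view 3 (along x, YZ-mask fill 22/36): 35 voxels remain

voxel count = 35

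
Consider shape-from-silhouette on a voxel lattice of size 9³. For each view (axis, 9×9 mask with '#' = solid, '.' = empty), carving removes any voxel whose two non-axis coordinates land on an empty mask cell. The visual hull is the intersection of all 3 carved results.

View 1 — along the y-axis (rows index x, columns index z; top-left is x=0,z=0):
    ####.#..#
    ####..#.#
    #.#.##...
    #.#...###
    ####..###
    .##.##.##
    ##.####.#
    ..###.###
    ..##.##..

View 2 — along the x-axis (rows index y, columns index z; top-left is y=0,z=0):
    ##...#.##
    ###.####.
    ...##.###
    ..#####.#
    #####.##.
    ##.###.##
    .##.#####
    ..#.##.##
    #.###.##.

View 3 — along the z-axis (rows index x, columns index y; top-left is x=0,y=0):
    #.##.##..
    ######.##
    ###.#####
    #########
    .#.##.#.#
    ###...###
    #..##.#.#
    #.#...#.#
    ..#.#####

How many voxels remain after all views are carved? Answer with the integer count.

remaining voxels: 207

full grid |V| = 729
  1. axis=1 (XZ plane), |mask|=51  ⇒  voxels=459
  2. axis=0 (YZ plane), |mask|=55  ⇒  voxels=305
  3. axis=2 (XY plane), |mask|=56  ⇒  voxels=207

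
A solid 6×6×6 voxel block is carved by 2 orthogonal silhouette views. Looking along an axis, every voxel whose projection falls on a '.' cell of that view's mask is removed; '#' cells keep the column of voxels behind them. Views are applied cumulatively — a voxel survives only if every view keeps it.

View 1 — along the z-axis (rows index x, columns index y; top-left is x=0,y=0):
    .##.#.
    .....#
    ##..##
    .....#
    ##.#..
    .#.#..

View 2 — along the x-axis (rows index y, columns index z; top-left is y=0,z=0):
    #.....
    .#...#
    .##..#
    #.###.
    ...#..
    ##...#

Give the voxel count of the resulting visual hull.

start: 6×6×6 = 216 voxels
  1. axis=2 (XY plane), |mask|=14  ⇒  voxels=84
  2. axis=0 (YZ plane), |mask|=14  ⇒  voxels=32

voxel count = 32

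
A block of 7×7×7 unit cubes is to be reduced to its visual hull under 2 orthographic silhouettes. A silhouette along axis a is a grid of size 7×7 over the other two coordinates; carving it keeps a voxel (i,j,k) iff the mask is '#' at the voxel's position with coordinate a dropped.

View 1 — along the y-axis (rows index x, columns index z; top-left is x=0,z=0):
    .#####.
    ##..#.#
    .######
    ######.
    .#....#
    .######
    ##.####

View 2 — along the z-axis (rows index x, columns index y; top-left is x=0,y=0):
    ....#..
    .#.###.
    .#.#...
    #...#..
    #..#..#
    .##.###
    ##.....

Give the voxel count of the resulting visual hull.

remaining voxels: 93

before carving: 343 voxels (7×7×7)
[1] y-view keeps 35 columns → grid now 245
[2] z-view keeps 19 columns → grid now 93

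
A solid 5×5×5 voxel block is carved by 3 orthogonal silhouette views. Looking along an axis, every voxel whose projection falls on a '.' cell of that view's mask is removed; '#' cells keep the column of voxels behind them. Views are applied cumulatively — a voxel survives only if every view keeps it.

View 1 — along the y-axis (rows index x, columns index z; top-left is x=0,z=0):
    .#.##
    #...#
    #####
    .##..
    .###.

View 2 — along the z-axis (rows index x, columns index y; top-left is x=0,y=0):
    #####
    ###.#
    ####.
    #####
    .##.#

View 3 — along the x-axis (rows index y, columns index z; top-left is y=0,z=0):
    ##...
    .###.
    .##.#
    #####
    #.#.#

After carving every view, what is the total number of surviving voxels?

40 voxels

initial block: 5^3 = 125
carve view 1 (along y, XZ-mask fill 15/25): 75 voxels remain
carve view 2 (along z, XY-mask fill 21/25): 62 voxels remain
carve view 3 (along x, YZ-mask fill 16/25): 40 voxels remain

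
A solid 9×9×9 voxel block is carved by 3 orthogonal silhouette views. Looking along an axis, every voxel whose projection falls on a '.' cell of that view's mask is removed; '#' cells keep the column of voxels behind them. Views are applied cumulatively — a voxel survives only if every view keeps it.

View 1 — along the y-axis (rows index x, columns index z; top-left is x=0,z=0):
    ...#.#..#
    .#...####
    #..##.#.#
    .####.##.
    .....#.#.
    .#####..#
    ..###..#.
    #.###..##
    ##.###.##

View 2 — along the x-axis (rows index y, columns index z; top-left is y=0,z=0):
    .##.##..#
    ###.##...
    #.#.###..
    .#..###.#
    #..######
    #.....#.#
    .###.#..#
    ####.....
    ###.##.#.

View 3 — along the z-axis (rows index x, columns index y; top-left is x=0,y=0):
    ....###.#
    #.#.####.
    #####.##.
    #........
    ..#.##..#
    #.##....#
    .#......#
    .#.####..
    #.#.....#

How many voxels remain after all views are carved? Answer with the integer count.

remaining voxels: 98

full grid |V| = 729
step 1: project along y, AND mask (44/81) → |grid| = 396
step 2: project along x, AND mask (45/81) → |grid| = 212
step 3: project along z, AND mask (36/81) → |grid| = 98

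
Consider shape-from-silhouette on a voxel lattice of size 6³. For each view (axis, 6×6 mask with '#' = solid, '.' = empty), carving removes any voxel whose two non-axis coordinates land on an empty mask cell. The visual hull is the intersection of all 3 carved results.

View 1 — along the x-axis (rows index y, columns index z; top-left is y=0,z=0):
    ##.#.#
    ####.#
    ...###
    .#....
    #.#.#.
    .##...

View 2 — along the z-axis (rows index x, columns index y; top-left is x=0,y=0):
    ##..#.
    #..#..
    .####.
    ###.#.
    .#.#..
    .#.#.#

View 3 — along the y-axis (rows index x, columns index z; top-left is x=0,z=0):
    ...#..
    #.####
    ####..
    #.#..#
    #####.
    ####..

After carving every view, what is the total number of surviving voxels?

start: 6×6×6 = 216 voxels
step 1: project along x, AND mask (18/36) → |grid| = 108
step 2: project along z, AND mask (18/36) → |grid| = 58
step 3: project along y, AND mask (22/36) → |grid| = 33

|visual hull| = 33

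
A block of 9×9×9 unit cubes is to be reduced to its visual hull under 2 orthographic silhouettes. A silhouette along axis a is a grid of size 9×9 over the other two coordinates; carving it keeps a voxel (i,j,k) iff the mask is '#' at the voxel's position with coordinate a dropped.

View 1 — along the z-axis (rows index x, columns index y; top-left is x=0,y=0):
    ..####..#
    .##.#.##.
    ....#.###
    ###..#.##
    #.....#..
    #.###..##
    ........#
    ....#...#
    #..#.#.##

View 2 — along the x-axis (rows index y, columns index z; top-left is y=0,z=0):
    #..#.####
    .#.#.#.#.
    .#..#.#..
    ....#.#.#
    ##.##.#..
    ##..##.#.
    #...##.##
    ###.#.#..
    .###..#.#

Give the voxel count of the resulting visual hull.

voxel count = 168

start: 9×9×9 = 729 voxels
[1] z-view keeps 36 columns → grid now 324
[2] x-view keeps 41 columns → grid now 168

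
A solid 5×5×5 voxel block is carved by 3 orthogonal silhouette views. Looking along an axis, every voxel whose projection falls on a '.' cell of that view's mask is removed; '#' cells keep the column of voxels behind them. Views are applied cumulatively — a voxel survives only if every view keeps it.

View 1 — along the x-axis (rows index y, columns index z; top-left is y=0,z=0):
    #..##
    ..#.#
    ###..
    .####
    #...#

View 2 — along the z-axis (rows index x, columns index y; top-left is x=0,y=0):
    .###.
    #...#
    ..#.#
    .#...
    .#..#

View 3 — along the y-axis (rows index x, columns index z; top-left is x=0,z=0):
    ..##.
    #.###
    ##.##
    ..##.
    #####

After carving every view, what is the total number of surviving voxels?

initial block: 5^3 = 125
after view 1 [x-axis, 14 of 25 cells solid] → remaining = 70
after view 2 [z-axis, 10 of 25 cells solid] → remaining = 25
after view 3 [y-axis, 17 of 25 cells solid] → remaining = 18

18 voxels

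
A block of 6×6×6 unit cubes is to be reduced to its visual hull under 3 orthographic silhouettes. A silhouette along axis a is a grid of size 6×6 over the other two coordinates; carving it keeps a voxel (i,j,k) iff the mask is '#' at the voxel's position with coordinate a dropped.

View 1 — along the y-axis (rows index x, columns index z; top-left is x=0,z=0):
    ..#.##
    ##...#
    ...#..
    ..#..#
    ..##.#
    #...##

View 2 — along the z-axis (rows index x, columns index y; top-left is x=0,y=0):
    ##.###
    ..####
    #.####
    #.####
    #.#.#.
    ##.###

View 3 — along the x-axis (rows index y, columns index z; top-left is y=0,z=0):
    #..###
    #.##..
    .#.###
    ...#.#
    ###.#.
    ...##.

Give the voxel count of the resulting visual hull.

start: 6×6×6 = 216 voxels
carve view 1 (along y, XZ-mask fill 15/36): 90 voxels remain
carve view 2 (along z, XY-mask fill 27/36): 66 voxels remain
carve view 3 (along x, YZ-mask fill 19/36): 33 voxels remain

33 voxels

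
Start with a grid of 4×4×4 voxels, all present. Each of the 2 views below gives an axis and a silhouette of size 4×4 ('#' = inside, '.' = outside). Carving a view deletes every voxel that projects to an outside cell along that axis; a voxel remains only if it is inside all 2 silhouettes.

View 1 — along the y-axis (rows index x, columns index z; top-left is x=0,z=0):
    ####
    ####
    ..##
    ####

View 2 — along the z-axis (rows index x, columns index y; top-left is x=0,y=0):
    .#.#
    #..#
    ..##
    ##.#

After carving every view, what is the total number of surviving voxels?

voxel count = 32

full grid |V| = 64
after view 1 [y-axis, 14 of 16 cells solid] → remaining = 56
after view 2 [z-axis, 9 of 16 cells solid] → remaining = 32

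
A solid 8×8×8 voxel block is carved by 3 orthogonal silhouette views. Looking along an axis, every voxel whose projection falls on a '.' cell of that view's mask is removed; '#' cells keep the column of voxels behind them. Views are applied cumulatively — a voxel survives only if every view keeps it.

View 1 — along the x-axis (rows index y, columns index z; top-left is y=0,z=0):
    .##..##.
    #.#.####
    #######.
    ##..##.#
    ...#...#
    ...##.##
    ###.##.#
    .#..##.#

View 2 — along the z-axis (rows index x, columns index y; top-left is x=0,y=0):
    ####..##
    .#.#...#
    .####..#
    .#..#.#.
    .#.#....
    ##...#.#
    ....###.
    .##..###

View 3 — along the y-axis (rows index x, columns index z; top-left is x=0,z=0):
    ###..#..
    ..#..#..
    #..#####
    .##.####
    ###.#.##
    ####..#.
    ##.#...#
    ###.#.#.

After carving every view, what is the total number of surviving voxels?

start: 8×8×8 = 512 voxels
after view 1 [x-axis, 38 of 64 cells solid] → remaining = 304
after view 2 [z-axis, 31 of 64 cells solid] → remaining = 153
after view 3 [y-axis, 38 of 64 cells solid] → remaining = 95

95 voxels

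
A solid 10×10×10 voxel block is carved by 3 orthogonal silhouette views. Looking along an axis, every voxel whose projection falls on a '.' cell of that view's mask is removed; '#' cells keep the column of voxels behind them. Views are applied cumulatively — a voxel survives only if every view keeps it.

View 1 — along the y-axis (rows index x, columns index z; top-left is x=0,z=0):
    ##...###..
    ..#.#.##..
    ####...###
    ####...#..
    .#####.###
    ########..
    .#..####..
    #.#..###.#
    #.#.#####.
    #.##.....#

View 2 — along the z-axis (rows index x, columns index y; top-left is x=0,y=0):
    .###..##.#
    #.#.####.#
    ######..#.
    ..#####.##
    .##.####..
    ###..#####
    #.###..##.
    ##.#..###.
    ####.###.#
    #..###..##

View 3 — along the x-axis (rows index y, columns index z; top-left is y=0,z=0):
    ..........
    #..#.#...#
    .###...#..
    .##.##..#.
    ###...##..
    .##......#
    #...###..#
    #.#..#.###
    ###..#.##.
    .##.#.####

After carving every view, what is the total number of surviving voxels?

full grid |V| = 1000
carve view 1 (along y, XZ-mask fill 59/100): 590 voxels remain
carve view 2 (along z, XY-mask fill 67/100): 400 voxels remain
carve view 3 (along x, YZ-mask fill 45/100): 182 voxels remain

remaining voxels: 182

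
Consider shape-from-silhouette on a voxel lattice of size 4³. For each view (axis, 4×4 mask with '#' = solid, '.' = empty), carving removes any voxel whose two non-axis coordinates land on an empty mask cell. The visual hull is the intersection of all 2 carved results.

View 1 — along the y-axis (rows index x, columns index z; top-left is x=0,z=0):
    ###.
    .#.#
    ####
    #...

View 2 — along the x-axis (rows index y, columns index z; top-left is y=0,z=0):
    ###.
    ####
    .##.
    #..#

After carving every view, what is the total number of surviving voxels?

full grid |V| = 64
carve view 1 (along y, XZ-mask fill 10/16): 40 voxels remain
carve view 2 (along x, YZ-mask fill 11/16): 28 voxels remain

remaining voxels: 28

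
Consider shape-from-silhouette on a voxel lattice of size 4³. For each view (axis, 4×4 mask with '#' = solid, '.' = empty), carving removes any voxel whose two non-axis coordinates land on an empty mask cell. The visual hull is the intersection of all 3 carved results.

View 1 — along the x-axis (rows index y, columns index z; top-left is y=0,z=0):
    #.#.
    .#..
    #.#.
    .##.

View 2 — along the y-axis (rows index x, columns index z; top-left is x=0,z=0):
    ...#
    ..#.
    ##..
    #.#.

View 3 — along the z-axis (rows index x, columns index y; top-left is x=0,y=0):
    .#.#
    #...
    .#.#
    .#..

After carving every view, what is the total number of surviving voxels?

remaining voxels: 3

before carving: 64 voxels (4×4×4)
step 1: project along x, AND mask (7/16) → |grid| = 28
step 2: project along y, AND mask (6/16) → |grid| = 12
step 3: project along z, AND mask (6/16) → |grid| = 3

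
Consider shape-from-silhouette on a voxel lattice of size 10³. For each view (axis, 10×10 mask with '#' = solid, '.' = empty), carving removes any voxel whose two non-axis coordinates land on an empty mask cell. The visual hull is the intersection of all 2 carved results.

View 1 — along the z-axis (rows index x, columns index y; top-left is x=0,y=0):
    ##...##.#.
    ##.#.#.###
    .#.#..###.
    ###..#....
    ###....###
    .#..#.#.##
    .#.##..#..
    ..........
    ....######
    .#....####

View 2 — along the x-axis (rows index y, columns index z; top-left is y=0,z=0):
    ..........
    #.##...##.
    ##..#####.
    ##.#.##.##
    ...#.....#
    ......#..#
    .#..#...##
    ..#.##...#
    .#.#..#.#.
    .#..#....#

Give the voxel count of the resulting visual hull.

full grid |V| = 1000
[1] z-view keeps 47 columns → grid now 470
[2] x-view keeps 38 columns → grid now 176

remaining voxels: 176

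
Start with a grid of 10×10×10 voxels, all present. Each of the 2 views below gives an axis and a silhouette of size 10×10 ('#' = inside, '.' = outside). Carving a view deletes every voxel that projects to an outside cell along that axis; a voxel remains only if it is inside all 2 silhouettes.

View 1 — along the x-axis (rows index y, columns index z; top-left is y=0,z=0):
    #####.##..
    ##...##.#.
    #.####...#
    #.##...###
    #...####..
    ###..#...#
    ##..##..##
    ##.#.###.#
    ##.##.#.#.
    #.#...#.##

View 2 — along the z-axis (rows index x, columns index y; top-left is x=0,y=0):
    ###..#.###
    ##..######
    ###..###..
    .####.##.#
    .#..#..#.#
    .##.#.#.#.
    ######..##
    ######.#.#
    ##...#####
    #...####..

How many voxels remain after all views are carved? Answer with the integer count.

375 voxels

before carving: 1000 voxels (10×10×10)
step 1: project along x, AND mask (58/100) → |grid| = 580
step 2: project along z, AND mask (65/100) → |grid| = 375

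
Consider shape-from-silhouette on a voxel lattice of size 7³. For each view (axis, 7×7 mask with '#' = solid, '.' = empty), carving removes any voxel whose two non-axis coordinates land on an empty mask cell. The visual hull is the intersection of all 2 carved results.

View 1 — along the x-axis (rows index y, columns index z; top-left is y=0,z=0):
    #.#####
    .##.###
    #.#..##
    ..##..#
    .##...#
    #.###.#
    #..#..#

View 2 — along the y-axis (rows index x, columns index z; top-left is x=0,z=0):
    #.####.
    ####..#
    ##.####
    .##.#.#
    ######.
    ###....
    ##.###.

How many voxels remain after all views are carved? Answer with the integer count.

|visual hull| = 134

before carving: 343 voxels (7×7×7)
step 1: project along x, AND mask (29/49) → |grid| = 203
step 2: project along y, AND mask (34/49) → |grid| = 134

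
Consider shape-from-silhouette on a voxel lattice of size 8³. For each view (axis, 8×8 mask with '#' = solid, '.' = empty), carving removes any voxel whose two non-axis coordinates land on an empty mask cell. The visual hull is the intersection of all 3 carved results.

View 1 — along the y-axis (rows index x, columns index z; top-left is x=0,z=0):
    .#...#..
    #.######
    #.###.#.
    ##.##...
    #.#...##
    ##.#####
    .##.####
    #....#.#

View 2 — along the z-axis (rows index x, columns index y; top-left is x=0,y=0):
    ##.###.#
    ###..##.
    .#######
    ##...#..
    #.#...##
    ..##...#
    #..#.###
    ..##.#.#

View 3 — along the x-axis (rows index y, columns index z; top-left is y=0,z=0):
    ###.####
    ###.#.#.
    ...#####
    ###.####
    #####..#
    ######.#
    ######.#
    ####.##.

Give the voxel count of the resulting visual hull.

initial block: 8^3 = 512
carve view 1 (along y, XZ-mask fill 38/64): 304 voxels remain
carve view 2 (along z, XY-mask fill 37/64): 173 voxels remain
carve view 3 (along x, YZ-mask fill 50/64): 138 voxels remain

remaining voxels: 138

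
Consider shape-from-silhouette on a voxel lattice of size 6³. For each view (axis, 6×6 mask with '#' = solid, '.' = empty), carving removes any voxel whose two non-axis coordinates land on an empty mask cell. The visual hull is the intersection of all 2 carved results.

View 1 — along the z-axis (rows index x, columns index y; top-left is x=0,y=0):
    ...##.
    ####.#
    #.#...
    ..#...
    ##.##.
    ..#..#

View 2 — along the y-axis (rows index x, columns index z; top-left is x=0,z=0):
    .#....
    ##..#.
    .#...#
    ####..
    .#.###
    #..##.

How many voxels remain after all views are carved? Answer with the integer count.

start: 6×6×6 = 216 voxels
after view 1 [z-axis, 16 of 36 cells solid] → remaining = 96
after view 2 [y-axis, 17 of 36 cells solid] → remaining = 47

voxel count = 47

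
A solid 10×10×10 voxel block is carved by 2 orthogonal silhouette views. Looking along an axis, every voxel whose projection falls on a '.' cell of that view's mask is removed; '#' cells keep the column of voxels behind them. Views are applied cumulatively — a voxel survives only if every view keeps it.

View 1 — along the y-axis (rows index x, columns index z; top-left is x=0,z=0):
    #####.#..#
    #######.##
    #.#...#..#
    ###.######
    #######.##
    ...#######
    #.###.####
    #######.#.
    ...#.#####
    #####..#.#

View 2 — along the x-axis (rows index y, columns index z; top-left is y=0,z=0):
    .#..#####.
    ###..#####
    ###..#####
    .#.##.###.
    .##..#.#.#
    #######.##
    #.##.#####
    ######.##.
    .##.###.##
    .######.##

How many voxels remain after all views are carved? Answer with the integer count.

full grid |V| = 1000
  1. axis=1 (XZ plane), |mask|=74  ⇒  voxels=740
  2. axis=0 (YZ plane), |mask|=73  ⇒  voxels=533

|visual hull| = 533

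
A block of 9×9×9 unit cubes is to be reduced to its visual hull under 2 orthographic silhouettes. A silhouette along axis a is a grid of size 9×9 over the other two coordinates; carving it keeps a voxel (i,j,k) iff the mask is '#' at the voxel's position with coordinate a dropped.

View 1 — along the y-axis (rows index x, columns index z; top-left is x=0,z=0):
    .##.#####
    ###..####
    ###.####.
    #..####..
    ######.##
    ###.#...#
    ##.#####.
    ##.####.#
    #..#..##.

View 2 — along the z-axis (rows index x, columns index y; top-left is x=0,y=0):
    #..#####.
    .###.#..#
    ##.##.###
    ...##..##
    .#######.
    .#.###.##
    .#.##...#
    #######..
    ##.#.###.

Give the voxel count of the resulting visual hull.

|visual hull| = 333

full grid |V| = 729
carve view 1 (along y, XZ-mask fill 57/81): 513 voxels remain
carve view 2 (along z, XY-mask fill 52/81): 333 voxels remain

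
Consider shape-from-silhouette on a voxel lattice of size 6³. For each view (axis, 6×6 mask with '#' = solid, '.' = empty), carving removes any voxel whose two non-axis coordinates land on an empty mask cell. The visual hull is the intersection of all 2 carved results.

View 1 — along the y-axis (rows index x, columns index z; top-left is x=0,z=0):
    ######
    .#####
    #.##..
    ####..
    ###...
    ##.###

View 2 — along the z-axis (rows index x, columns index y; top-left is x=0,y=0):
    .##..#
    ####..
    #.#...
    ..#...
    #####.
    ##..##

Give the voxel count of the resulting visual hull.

start: 6×6×6 = 216 voxels
after view 1 [y-axis, 26 of 36 cells solid] → remaining = 156
after view 2 [z-axis, 19 of 36 cells solid] → remaining = 83

83 voxels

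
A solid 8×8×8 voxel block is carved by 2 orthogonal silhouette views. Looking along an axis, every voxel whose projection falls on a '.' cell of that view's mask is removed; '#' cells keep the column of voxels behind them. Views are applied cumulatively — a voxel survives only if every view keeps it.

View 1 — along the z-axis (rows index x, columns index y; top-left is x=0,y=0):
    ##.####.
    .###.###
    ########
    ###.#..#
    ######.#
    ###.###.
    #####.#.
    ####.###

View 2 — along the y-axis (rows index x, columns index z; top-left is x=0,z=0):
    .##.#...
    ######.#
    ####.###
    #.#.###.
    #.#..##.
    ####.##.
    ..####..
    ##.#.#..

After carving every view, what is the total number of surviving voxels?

before carving: 512 voxels (8×8×8)
V1 z: intersect with XY mask (51 set) -- 408 left
V2 y: intersect with XZ mask (40 set) -- 257 left

|visual hull| = 257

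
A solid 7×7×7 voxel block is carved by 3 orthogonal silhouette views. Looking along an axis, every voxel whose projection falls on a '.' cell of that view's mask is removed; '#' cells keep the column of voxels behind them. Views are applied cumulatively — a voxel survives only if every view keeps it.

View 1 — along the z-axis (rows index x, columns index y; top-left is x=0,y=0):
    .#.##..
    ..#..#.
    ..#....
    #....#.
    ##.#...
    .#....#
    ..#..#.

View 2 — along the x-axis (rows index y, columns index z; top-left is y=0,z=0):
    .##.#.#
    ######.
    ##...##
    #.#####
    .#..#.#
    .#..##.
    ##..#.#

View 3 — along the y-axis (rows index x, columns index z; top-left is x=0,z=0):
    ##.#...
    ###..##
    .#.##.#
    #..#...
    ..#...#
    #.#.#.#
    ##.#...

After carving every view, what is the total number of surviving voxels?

remaining voxels: 28

initial block: 7^3 = 343
step 1: project along z, AND mask (15/49) → |grid| = 105
step 2: project along x, AND mask (30/49) → |grid| = 66
step 3: project along y, AND mask (23/49) → |grid| = 28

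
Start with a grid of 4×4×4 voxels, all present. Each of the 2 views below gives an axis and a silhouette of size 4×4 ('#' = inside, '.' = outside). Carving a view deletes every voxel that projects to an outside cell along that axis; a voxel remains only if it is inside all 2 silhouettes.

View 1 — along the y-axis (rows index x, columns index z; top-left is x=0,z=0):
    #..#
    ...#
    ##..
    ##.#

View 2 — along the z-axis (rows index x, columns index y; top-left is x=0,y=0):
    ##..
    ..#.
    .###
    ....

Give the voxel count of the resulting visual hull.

initial block: 4^3 = 64
V1 y: intersect with XZ mask (8 set) -- 32 left
V2 z: intersect with XY mask (6 set) -- 11 left

remaining voxels: 11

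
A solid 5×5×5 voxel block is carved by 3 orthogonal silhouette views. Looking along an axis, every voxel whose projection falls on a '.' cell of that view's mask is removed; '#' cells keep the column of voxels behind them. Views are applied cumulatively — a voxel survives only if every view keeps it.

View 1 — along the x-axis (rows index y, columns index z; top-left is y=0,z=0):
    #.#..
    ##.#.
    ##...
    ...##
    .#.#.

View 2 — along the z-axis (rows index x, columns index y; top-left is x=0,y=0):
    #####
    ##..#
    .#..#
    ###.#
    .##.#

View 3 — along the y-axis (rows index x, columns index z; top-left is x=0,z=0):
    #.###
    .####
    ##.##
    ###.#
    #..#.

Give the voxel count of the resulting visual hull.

voxel count = 29

initial block: 5^3 = 125
V1 x: intersect with YZ mask (11 set) -- 55 left
V2 z: intersect with XY mask (17 set) -- 39 left
V3 y: intersect with XZ mask (18 set) -- 29 left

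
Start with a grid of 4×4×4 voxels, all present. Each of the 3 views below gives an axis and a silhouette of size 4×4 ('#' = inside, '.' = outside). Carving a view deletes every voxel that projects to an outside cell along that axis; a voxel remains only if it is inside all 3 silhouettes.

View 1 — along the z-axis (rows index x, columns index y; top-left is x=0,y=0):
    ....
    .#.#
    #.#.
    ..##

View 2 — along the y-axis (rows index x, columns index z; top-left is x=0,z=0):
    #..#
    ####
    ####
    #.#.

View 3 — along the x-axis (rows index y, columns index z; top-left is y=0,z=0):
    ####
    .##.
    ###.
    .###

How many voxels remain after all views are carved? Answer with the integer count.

before carving: 64 voxels (4×4×4)
V1 z: intersect with XY mask (6 set) -- 24 left
V2 y: intersect with XZ mask (12 set) -- 20 left
V3 x: intersect with YZ mask (12 set) -- 15 left

|visual hull| = 15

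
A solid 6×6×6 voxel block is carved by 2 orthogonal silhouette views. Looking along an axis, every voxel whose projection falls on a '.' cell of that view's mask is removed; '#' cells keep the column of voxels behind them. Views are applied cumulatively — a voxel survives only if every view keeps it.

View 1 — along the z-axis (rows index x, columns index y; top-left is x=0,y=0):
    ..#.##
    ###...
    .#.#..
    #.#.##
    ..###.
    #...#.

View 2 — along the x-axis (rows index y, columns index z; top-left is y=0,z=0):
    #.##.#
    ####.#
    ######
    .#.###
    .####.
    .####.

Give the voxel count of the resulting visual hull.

before carving: 216 voxels (6×6×6)
after view 1 [z-axis, 17 of 36 cells solid] → remaining = 102
after view 2 [x-axis, 27 of 36 cells solid] → remaining = 78

voxel count = 78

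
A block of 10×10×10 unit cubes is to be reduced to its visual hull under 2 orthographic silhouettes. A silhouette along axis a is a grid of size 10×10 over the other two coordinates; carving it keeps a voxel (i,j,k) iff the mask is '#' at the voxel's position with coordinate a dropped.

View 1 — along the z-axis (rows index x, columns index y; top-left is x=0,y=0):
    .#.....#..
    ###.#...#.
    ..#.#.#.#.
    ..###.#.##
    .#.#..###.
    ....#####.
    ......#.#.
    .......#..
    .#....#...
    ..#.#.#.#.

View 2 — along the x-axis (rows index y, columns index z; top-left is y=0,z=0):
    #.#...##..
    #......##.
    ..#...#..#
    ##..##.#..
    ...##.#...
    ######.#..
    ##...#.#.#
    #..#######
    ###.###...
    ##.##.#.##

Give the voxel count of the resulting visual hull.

voxel count = 176

initial block: 10^3 = 1000
V1 z: intersect with XY mask (36 set) -- 360 left
V2 x: intersect with YZ mask (51 set) -- 176 left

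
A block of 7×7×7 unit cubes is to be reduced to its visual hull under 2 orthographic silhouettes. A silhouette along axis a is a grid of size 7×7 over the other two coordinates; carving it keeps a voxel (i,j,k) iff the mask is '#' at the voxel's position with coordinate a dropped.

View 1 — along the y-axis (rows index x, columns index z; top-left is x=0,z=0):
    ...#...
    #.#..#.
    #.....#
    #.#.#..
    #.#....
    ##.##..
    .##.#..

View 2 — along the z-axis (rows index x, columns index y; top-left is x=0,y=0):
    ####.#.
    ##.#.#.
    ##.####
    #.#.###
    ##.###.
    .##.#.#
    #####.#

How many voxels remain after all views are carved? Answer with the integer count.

full grid |V| = 343
[1] y-view keeps 18 columns → grid now 126
[2] z-view keeps 35 columns → grid now 88

remaining voxels: 88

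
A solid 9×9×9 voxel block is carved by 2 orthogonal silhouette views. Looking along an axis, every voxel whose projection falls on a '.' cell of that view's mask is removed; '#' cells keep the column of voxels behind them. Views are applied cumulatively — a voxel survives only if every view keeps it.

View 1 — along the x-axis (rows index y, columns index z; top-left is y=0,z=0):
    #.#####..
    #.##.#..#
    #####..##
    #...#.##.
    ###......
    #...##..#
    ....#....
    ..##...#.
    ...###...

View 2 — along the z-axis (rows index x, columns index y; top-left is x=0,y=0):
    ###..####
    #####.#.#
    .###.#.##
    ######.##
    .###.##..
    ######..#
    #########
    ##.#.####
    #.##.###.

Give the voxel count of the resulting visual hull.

remaining voxels: 259

full grid |V| = 729
carve view 1 (along x, YZ-mask fill 36/81): 324 voxels remain
carve view 2 (along z, XY-mask fill 62/81): 259 voxels remain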